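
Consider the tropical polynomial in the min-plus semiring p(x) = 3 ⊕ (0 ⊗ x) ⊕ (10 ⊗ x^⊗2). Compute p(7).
p(7) = 3

A tropical monomial a ⊗ x^⊗i evaluates to a + i · x. Evaluating each term at x = 7:
  Term 0 contributes 3 + 0 · 7 = 3
  Term 1 contributes 0 + 1 · 7 = 7
  Term 2 contributes 10 + 2 · 7 = 24
p(7) = ⊕ of these = min[3, 7, 24] = 3.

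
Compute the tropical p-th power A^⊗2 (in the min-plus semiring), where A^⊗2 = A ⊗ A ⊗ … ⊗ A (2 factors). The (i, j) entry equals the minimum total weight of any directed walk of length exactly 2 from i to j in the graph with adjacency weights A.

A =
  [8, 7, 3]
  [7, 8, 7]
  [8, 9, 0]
A^⊗2 =
  [11, 12, 3]
  [15, 14, 7]
  [8, 9, 0]

Each entry (A^⊗2)_ij equals the minimum over all length-2 walks i = v_0 → v_1 → … → v_2 = j of Σ_t A[v_t][v_{t+1}]. For example, for (i, j) = (0, 2) we minimise over 3 possible intermediate vertex sequences; the minimum is 3, attained along the walk 0 → 2 → 2.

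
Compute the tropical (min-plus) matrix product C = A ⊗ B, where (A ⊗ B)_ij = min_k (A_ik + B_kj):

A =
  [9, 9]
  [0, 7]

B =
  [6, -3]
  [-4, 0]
A ⊗ B =
  [5, 6]
  [3, -3]

Apply the min-plus product entry-by-entry:
  C[0][0] = min over k of (A[0][0] + B[0][0] = 9 + 6 = 15, A[0][1] + B[1][0] = 9 + -4 = 5) = 5 (attained at k = 1)
  C[0][1] = min over k of (A[0][0] + B[0][1] = 9 + -3 = 6, A[0][1] + B[1][1] = 9 + 0 = 9) = 6 (attained at k = 0)
  C[1][0] = min over k of (A[1][0] + B[0][0] = 0 + 6 = 6, A[1][1] + B[1][0] = 7 + -4 = 3) = 3 (attained at k = 1)
  C[1][1] = min over k of (A[1][0] + B[0][1] = 0 + -3 = -3, A[1][1] + B[1][1] = 7 + 0 = 7) = -3 (attained at k = 0)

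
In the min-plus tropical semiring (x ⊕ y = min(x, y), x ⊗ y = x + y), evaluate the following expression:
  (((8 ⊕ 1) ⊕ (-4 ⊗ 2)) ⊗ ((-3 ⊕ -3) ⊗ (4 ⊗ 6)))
(((8 ⊕ 1) ⊕ (-4 ⊗ 2)) ⊗ ((-3 ⊕ -3) ⊗ (4 ⊗ 6))) = 5

Expand innermost to outermost. Recall ⊕ takes the minimum of its arguments and ⊗ takes their sum. Working out the expression (((8 ⊕ 1) ⊕ (-4 ⊗ 2)) ⊗ ((-3 ⊕ -3) ⊗ (4 ⊗ 6))) gives 5.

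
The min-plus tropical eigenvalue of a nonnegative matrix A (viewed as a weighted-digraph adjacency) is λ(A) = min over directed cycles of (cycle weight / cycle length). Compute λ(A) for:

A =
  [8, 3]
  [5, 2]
λ(A) = 2

Enumerate directed cycles and compute their means (weight / length). Sample:
  cycle 0 → 0: weight = 8, length = 1, mean = 8/1 ≈ 8.000
  cycle 1 → 1: weight = 2, length = 1, mean = 2/1 ≈ 2.000
  cycle 0 → 1 → 0: weight = 8, length = 2, mean = 8/2 ≈ 4.000
  cycle 1 → 0 → 1: weight = 8, length = 2, mean = 8/2 ≈ 4.000
Minimum mean = 2.000, attained e.g. along the cycle 1 → 1 with weight 2 and length 1. So λ(A) = 2/1 = 2.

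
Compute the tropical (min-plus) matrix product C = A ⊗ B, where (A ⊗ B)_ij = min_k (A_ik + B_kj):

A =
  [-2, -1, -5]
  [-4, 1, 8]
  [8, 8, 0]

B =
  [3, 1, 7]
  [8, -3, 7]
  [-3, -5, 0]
A ⊗ B =
  [-8, -10, -5]
  [-1, -3, 3]
  [-3, -5, 0]

Apply the min-plus product entry-by-entry:
  C[0][0] = min over k of (A[0][0] + B[0][0] = -2 + 3 = 1, A[0][1] + B[1][0] = -1 + 8 = 7, A[0][2] + B[2][0] = -5 + -3 = -8) = -8 (attained at k = 2)
  C[0][1] = min over k of (A[0][0] + B[0][1] = -2 + 1 = -1, A[0][1] + B[1][1] = -1 + -3 = -4, A[0][2] + B[2][1] = -5 + -5 = -10) = -10 (attained at k = 2)
  C[0][2] = min over k of (A[0][0] + B[0][2] = -2 + 7 = 5, A[0][1] + B[1][2] = -1 + 7 = 6, A[0][2] + B[2][2] = -5 + 0 = -5) = -5 (attained at k = 2)
  C[1][0] = min over k of (A[1][0] + B[0][0] = -4 + 3 = -1, A[1][1] + B[1][0] = 1 + 8 = 9, A[1][2] + B[2][0] = 8 + -3 = 5) = -1 (attained at k = 0)
  C[1][1] = min over k of (A[1][0] + B[0][1] = -4 + 1 = -3, A[1][1] + B[1][1] = 1 + -3 = -2, A[1][2] + B[2][1] = 8 + -5 = 3) = -3 (attained at k = 0)
  C[1][2] = min over k of (A[1][0] + B[0][2] = -4 + 7 = 3, A[1][1] + B[1][2] = 1 + 7 = 8, A[1][2] + B[2][2] = 8 + 0 = 8) = 3 (attained at k = 0)
  C[2][0] = min over k of (A[2][0] + B[0][0] = 8 + 3 = 11, A[2][1] + B[1][0] = 8 + 8 = 16, A[2][2] + B[2][0] = 0 + -3 = -3) = -3 (attained at k = 2)
  C[2][1] = min over k of (A[2][0] + B[0][1] = 8 + 1 = 9, A[2][1] + B[1][1] = 8 + -3 = 5, A[2][2] + B[2][1] = 0 + -5 = -5) = -5 (attained at k = 2)
  C[2][2] = min over k of (A[2][0] + B[0][2] = 8 + 7 = 15, A[2][1] + B[1][2] = 8 + 7 = 15, A[2][2] + B[2][2] = 0 + 0 = 0) = 0 (attained at k = 2)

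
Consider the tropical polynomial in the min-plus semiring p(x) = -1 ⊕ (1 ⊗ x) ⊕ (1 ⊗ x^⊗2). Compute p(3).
p(3) = -1

A tropical monomial a ⊗ x^⊗i evaluates to a + i · x. Evaluating each term at x = 3:
  Term 0 contributes -1 + 0 · 3 = -1
  Term 1 contributes 1 + 1 · 3 = 4
  Term 2 contributes 1 + 2 · 3 = 7
p(3) = ⊕ of these = min[-1, 4, 7] = -1.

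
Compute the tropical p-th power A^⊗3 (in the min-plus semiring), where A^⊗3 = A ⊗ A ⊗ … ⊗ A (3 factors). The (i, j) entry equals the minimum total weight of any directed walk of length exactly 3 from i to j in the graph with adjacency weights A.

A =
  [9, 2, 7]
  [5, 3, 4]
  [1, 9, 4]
A^⊗3 =
  [7, 8, 9]
  [8, 7, 10]
  [8, 6, 7]

Each entry (A^⊗3)_ij equals the minimum over all length-3 walks i = v_0 → v_1 → … → v_3 = j of Σ_t A[v_t][v_{t+1}]. For example, for (i, j) = (0, 2) we minimise over 9 possible intermediate vertex sequences; the minimum is 9, attained along the walk 0 → 1 → 1 → 2.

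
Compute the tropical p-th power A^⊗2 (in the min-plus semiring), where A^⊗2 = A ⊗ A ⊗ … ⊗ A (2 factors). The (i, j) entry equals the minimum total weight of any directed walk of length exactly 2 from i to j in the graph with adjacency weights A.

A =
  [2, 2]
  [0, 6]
A^⊗2 =
  [2, 4]
  [2, 2]

Each entry (A^⊗2)_ij equals the minimum over all length-2 walks i = v_0 → v_1 → … → v_2 = j of Σ_t A[v_t][v_{t+1}]. For example, for (i, j) = (0, 1) we minimise over 2 possible intermediate vertex sequences; the minimum is 4, attained along the walk 0 → 0 → 1.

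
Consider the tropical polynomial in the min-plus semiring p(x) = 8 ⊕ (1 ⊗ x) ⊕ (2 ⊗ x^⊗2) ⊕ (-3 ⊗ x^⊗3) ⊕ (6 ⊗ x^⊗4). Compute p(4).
p(4) = 5

A tropical monomial a ⊗ x^⊗i evaluates to a + i · x. Evaluating each term at x = 4:
  Term 0 contributes 8 + 0 · 4 = 8
  Term 1 contributes 1 + 1 · 4 = 5
  Term 2 contributes 2 + 2 · 4 = 10
  Term 3 contributes -3 + 3 · 4 = 9
  Term 4 contributes 6 + 4 · 4 = 22
p(4) = ⊕ of these = min[8, 5, 10, 9, 22] = 5.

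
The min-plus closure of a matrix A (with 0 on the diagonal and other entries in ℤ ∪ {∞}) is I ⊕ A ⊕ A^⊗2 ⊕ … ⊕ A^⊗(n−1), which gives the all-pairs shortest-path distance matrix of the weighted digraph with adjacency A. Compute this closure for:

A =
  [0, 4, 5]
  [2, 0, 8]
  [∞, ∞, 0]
Closure =
  [0, 4, 5]
  [2, 0, 7]
  [∞, ∞, 0]

This is the Floyd-Warshall all-pairs shortest-path computation. For each intermediate vertex k = 0, 1, …, 2, update dist[i][j] ← min(dist[i][j], dist[i][k] + dist[k][j]). The final matrix gives, for each (i, j), the minimum total weight of any directed path from i to j (possibly empty when i = j).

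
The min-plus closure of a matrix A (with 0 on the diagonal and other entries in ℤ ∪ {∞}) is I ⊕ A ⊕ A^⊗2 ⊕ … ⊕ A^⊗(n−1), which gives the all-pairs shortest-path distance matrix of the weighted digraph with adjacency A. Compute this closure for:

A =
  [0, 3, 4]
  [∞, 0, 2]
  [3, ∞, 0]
Closure =
  [0, 3, 4]
  [5, 0, 2]
  [3, 6, 0]

This is the Floyd-Warshall all-pairs shortest-path computation. For each intermediate vertex k = 0, 1, …, 2, update dist[i][j] ← min(dist[i][j], dist[i][k] + dist[k][j]). The final matrix gives, for each (i, j), the minimum total weight of any directed path from i to j (possibly empty when i = j).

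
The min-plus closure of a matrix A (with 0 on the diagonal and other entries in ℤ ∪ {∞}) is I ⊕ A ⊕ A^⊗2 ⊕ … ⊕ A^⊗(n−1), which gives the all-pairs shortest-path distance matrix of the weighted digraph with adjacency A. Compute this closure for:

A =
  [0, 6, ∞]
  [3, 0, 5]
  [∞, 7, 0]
Closure =
  [0, 6, 11]
  [3, 0, 5]
  [10, 7, 0]

This is the Floyd-Warshall all-pairs shortest-path computation. For each intermediate vertex k = 0, 1, …, 2, update dist[i][j] ← min(dist[i][j], dist[i][k] + dist[k][j]). The final matrix gives, for each (i, j), the minimum total weight of any directed path from i to j (possibly empty when i = j).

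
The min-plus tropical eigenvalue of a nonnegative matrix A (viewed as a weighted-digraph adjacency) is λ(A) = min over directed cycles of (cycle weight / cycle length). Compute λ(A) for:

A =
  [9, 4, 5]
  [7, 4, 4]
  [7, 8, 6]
λ(A) = 4

Enumerate directed cycles and compute their means (weight / length). Sample:
  cycle 0 → 0: weight = 9, length = 1, mean = 9/1 ≈ 9.000
  cycle 1 → 1: weight = 4, length = 1, mean = 4/1 ≈ 4.000
  cycle 2 → 2: weight = 6, length = 1, mean = 6/1 ≈ 6.000
  cycle 0 → 1 → 0: weight = 11, length = 2, mean = 11/2 ≈ 5.500
  cycle 0 → 2 → 0: weight = 12, length = 2, mean = 12/2 ≈ 6.000
  cycle 1 → 0 → 1: weight = 11, length = 2, mean = 11/2 ≈ 5.500
Minimum mean = 4.000, attained e.g. along the cycle 1 → 1 with weight 4 and length 1. So λ(A) = 4/1 = 4.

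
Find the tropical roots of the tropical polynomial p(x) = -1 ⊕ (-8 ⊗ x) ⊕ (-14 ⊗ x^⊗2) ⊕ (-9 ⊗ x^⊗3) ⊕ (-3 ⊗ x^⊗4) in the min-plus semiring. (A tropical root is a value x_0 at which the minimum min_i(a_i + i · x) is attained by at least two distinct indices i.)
Roots: {-6, -5, 6, 7}

Each tropical root is a break point of the lower envelope of the lines y = a_i + i · x (there are 5 lines, with slopes 0, 1, ..., 4). Only the lines that attain the minimum somewhere contribute to roots; other lines are dominated. Here the surviving (envelope) indices are i = 4, i = 3, i = 2, i = 1, i = 0.
Intersections between consecutive envelope lines give the roots: for adjacent envelope indices i < j the intersection is x = (a_i − a_j) / (j − i). Reading off the sorted break points: {-6, -5, 6, 7}.
Verification: at each break x_0, at least two indices attain the minimum of min_i(a_i + i · x_0).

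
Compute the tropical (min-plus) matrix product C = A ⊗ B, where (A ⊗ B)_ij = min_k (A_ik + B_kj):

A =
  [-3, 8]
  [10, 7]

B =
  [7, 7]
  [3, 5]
A ⊗ B =
  [4, 4]
  [10, 12]

Apply the min-plus product entry-by-entry:
  C[0][0] = min over k of (A[0][0] + B[0][0] = -3 + 7 = 4, A[0][1] + B[1][0] = 8 + 3 = 11) = 4 (attained at k = 0)
  C[0][1] = min over k of (A[0][0] + B[0][1] = -3 + 7 = 4, A[0][1] + B[1][1] = 8 + 5 = 13) = 4 (attained at k = 0)
  C[1][0] = min over k of (A[1][0] + B[0][0] = 10 + 7 = 17, A[1][1] + B[1][0] = 7 + 3 = 10) = 10 (attained at k = 1)
  C[1][1] = min over k of (A[1][0] + B[0][1] = 10 + 7 = 17, A[1][1] + B[1][1] = 7 + 5 = 12) = 12 (attained at k = 1)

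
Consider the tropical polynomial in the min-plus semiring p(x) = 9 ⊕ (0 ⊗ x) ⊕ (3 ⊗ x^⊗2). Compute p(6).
p(6) = 6

A tropical monomial a ⊗ x^⊗i evaluates to a + i · x. Evaluating each term at x = 6:
  Term 0 contributes 9 + 0 · 6 = 9
  Term 1 contributes 0 + 1 · 6 = 6
  Term 2 contributes 3 + 2 · 6 = 15
p(6) = ⊕ of these = min[9, 6, 15] = 6.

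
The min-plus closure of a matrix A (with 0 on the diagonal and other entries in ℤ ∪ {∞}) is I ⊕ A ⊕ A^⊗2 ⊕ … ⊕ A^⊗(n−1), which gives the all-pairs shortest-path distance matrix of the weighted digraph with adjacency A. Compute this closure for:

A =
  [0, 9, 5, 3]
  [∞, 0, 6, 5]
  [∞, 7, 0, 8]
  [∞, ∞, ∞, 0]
Closure =
  [0, 9, 5, 3]
  [∞, 0, 6, 5]
  [∞, 7, 0, 8]
  [∞, ∞, ∞, 0]

This is the Floyd-Warshall all-pairs shortest-path computation. For each intermediate vertex k = 0, 1, …, 3, update dist[i][j] ← min(dist[i][j], dist[i][k] + dist[k][j]). The final matrix gives, for each (i, j), the minimum total weight of any directed path from i to j (possibly empty when i = j).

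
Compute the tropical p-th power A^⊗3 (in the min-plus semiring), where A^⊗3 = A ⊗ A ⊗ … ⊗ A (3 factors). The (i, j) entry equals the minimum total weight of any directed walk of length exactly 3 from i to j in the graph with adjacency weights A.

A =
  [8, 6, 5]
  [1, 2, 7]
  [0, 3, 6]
A^⊗3 =
  [9, 10, 10]
  [5, 6, 8]
  [5, 7, 9]

Each entry (A^⊗3)_ij equals the minimum over all length-3 walks i = v_0 → v_1 → … → v_3 = j of Σ_t A[v_t][v_{t+1}]. For example, for (i, j) = (0, 2) we minimise over 9 possible intermediate vertex sequences; the minimum is 10, attained along the walk 0 → 2 → 0 → 2.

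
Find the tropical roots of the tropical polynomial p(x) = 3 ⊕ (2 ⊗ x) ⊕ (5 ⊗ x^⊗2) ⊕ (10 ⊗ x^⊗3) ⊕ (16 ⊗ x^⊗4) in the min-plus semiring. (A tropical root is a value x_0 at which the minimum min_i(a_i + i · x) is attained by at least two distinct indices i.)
Roots: {-6, -5, -3, 1}

Each tropical root is a break point of the lower envelope of the lines y = a_i + i · x (there are 5 lines, with slopes 0, 1, ..., 4). Only the lines that attain the minimum somewhere contribute to roots; other lines are dominated. Here the surviving (envelope) indices are i = 4, i = 3, i = 2, i = 1, i = 0.
Intersections between consecutive envelope lines give the roots: for adjacent envelope indices i < j the intersection is x = (a_i − a_j) / (j − i). Reading off the sorted break points: {-6, -5, -3, 1}.
Verification: at each break x_0, at least two indices attain the minimum of min_i(a_i + i · x_0).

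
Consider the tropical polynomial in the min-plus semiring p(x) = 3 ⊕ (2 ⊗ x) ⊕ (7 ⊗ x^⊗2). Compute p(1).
p(1) = 3

A tropical monomial a ⊗ x^⊗i evaluates to a + i · x. Evaluating each term at x = 1:
  Term 0 contributes 3 + 0 · 1 = 3
  Term 1 contributes 2 + 1 · 1 = 3
  Term 2 contributes 7 + 2 · 1 = 9
p(1) = ⊕ of these = min[3, 3, 9] = 3.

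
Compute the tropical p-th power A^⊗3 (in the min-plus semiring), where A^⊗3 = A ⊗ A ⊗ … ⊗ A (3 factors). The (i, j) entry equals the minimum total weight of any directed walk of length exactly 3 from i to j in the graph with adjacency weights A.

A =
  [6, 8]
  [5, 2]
A^⊗3 =
  [15, 12]
  [9, 6]

Each entry (A^⊗3)_ij equals the minimum over all length-3 walks i = v_0 → v_1 → … → v_3 = j of Σ_t A[v_t][v_{t+1}]. For example, for (i, j) = (0, 1) we minimise over 4 possible intermediate vertex sequences; the minimum is 12, attained along the walk 0 → 1 → 1 → 1.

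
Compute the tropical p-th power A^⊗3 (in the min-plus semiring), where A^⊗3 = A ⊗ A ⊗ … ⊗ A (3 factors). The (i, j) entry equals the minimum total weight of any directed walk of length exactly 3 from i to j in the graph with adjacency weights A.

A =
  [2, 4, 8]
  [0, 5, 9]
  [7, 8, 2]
A^⊗3 =
  [6, 8, 12]
  [4, 6, 10]
  [10, 12, 6]

Each entry (A^⊗3)_ij equals the minimum over all length-3 walks i = v_0 → v_1 → … → v_3 = j of Σ_t A[v_t][v_{t+1}]. For example, for (i, j) = (0, 2) we minimise over 9 possible intermediate vertex sequences; the minimum is 12, attained along the walk 0 → 0 → 0 → 2.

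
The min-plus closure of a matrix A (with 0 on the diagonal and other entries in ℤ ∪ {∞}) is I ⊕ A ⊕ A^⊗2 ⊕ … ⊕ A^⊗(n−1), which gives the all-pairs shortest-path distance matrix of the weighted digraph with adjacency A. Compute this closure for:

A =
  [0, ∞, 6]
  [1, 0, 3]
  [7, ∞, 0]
Closure =
  [0, ∞, 6]
  [1, 0, 3]
  [7, ∞, 0]

This is the Floyd-Warshall all-pairs shortest-path computation. For each intermediate vertex k = 0, 1, …, 2, update dist[i][j] ← min(dist[i][j], dist[i][k] + dist[k][j]). The final matrix gives, for each (i, j), the minimum total weight of any directed path from i to j (possibly empty when i = j).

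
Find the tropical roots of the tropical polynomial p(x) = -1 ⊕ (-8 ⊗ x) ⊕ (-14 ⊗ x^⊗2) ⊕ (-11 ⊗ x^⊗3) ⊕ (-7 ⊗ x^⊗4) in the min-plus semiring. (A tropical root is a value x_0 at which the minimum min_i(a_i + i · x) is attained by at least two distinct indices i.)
Roots: {-4, -3, 6, 7}

Each tropical root is a break point of the lower envelope of the lines y = a_i + i · x (there are 5 lines, with slopes 0, 1, ..., 4). Only the lines that attain the minimum somewhere contribute to roots; other lines are dominated. Here the surviving (envelope) indices are i = 4, i = 3, i = 2, i = 1, i = 0.
Intersections between consecutive envelope lines give the roots: for adjacent envelope indices i < j the intersection is x = (a_i − a_j) / (j − i). Reading off the sorted break points: {-4, -3, 6, 7}.
Verification: at each break x_0, at least two indices attain the minimum of min_i(a_i + i · x_0).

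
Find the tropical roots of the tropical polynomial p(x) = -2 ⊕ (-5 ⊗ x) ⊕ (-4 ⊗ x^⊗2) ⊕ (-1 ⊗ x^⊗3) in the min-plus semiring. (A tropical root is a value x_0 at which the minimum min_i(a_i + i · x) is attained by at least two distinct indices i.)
Roots: {-3, -1, 3}

Each tropical root is a break point of the lower envelope of the lines y = a_i + i · x (there are 4 lines, with slopes 0, 1, ..., 3). Only the lines that attain the minimum somewhere contribute to roots; other lines are dominated. Here the surviving (envelope) indices are i = 3, i = 2, i = 1, i = 0.
Intersections between consecutive envelope lines give the roots: for adjacent envelope indices i < j the intersection is x = (a_i − a_j) / (j − i). Reading off the sorted break points: {-3, -1, 3}.
Verification: at each break x_0, at least two indices attain the minimum of min_i(a_i + i · x_0).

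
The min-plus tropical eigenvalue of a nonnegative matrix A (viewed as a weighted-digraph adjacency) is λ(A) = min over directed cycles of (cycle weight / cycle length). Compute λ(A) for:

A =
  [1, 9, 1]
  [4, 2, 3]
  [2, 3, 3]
λ(A) = 1

Enumerate directed cycles and compute their means (weight / length). Sample:
  cycle 0 → 0: weight = 1, length = 1, mean = 1/1 ≈ 1.000
  cycle 1 → 1: weight = 2, length = 1, mean = 2/1 ≈ 2.000
  cycle 2 → 2: weight = 3, length = 1, mean = 3/1 ≈ 3.000
  cycle 0 → 1 → 0: weight = 13, length = 2, mean = 13/2 ≈ 6.500
  cycle 0 → 2 → 0: weight = 3, length = 2, mean = 3/2 ≈ 1.500
  cycle 1 → 0 → 1: weight = 13, length = 2, mean = 13/2 ≈ 6.500
Minimum mean = 1.000, attained e.g. along the cycle 0 → 0 with weight 1 and length 1. So λ(A) = 1/1 = 1.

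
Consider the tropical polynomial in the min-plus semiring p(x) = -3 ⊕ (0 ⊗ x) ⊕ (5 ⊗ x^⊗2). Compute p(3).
p(3) = -3

A tropical monomial a ⊗ x^⊗i evaluates to a + i · x. Evaluating each term at x = 3:
  Term 0 contributes -3 + 0 · 3 = -3
  Term 1 contributes 0 + 1 · 3 = 3
  Term 2 contributes 5 + 2 · 3 = 11
p(3) = ⊕ of these = min[-3, 3, 11] = -3.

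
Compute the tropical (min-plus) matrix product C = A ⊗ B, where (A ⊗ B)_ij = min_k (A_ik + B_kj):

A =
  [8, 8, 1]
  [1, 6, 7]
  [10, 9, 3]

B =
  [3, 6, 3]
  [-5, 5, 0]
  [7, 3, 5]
A ⊗ B =
  [3, 4, 6]
  [1, 7, 4]
  [4, 6, 8]

Apply the min-plus product entry-by-entry:
  C[0][0] = min over k of (A[0][0] + B[0][0] = 8 + 3 = 11, A[0][1] + B[1][0] = 8 + -5 = 3, A[0][2] + B[2][0] = 1 + 7 = 8) = 3 (attained at k = 1)
  C[0][1] = min over k of (A[0][0] + B[0][1] = 8 + 6 = 14, A[0][1] + B[1][1] = 8 + 5 = 13, A[0][2] + B[2][1] = 1 + 3 = 4) = 4 (attained at k = 2)
  C[0][2] = min over k of (A[0][0] + B[0][2] = 8 + 3 = 11, A[0][1] + B[1][2] = 8 + 0 = 8, A[0][2] + B[2][2] = 1 + 5 = 6) = 6 (attained at k = 2)
  C[1][0] = min over k of (A[1][0] + B[0][0] = 1 + 3 = 4, A[1][1] + B[1][0] = 6 + -5 = 1, A[1][2] + B[2][0] = 7 + 7 = 14) = 1 (attained at k = 1)
  C[1][1] = min over k of (A[1][0] + B[0][1] = 1 + 6 = 7, A[1][1] + B[1][1] = 6 + 5 = 11, A[1][2] + B[2][1] = 7 + 3 = 10) = 7 (attained at k = 0)
  C[1][2] = min over k of (A[1][0] + B[0][2] = 1 + 3 = 4, A[1][1] + B[1][2] = 6 + 0 = 6, A[1][2] + B[2][2] = 7 + 5 = 12) = 4 (attained at k = 0)
  C[2][0] = min over k of (A[2][0] + B[0][0] = 10 + 3 = 13, A[2][1] + B[1][0] = 9 + -5 = 4, A[2][2] + B[2][0] = 3 + 7 = 10) = 4 (attained at k = 1)
  C[2][1] = min over k of (A[2][0] + B[0][1] = 10 + 6 = 16, A[2][1] + B[1][1] = 9 + 5 = 14, A[2][2] + B[2][1] = 3 + 3 = 6) = 6 (attained at k = 2)
  C[2][2] = min over k of (A[2][0] + B[0][2] = 10 + 3 = 13, A[2][1] + B[1][2] = 9 + 0 = 9, A[2][2] + B[2][2] = 3 + 5 = 8) = 8 (attained at k = 2)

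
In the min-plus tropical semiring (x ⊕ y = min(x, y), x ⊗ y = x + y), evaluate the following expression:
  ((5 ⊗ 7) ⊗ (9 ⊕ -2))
((5 ⊗ 7) ⊗ (9 ⊕ -2)) = 10

Expand innermost to outermost. Recall ⊕ takes the minimum of its arguments and ⊗ takes their sum. Working out the expression ((5 ⊗ 7) ⊗ (9 ⊕ -2)) gives 10.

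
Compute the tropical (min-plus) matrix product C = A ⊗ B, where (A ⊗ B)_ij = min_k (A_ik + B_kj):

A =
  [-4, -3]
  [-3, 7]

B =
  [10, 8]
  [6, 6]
A ⊗ B =
  [3, 3]
  [7, 5]

Apply the min-plus product entry-by-entry:
  C[0][0] = min over k of (A[0][0] + B[0][0] = -4 + 10 = 6, A[0][1] + B[1][0] = -3 + 6 = 3) = 3 (attained at k = 1)
  C[0][1] = min over k of (A[0][0] + B[0][1] = -4 + 8 = 4, A[0][1] + B[1][1] = -3 + 6 = 3) = 3 (attained at k = 1)
  C[1][0] = min over k of (A[1][0] + B[0][0] = -3 + 10 = 7, A[1][1] + B[1][0] = 7 + 6 = 13) = 7 (attained at k = 0)
  C[1][1] = min over k of (A[1][0] + B[0][1] = -3 + 8 = 5, A[1][1] + B[1][1] = 7 + 6 = 13) = 5 (attained at k = 0)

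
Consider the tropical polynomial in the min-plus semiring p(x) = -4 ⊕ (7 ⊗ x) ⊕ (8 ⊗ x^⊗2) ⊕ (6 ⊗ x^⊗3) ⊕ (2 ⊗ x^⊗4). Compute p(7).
p(7) = -4

A tropical monomial a ⊗ x^⊗i evaluates to a + i · x. Evaluating each term at x = 7:
  Term 0 contributes -4 + 0 · 7 = -4
  Term 1 contributes 7 + 1 · 7 = 14
  Term 2 contributes 8 + 2 · 7 = 22
  Term 3 contributes 6 + 3 · 7 = 27
  Term 4 contributes 2 + 4 · 7 = 30
p(7) = ⊕ of these = min[-4, 14, 22, 27, 30] = -4.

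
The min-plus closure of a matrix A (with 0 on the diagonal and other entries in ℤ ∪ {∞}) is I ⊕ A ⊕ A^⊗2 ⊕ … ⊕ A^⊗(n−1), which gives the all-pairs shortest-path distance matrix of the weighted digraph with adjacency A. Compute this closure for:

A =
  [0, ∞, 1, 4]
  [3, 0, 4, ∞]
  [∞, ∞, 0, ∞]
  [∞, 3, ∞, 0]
Closure =
  [0, 7, 1, 4]
  [3, 0, 4, 7]
  [∞, ∞, 0, ∞]
  [6, 3, 7, 0]

This is the Floyd-Warshall all-pairs shortest-path computation. For each intermediate vertex k = 0, 1, …, 3, update dist[i][j] ← min(dist[i][j], dist[i][k] + dist[k][j]). The final matrix gives, for each (i, j), the minimum total weight of any directed path from i to j (possibly empty when i = j).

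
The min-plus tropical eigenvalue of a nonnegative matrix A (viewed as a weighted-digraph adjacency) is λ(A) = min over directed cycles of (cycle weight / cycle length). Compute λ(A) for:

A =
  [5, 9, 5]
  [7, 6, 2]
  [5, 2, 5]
λ(A) = 2

Enumerate directed cycles and compute their means (weight / length). Sample:
  cycle 0 → 0: weight = 5, length = 1, mean = 5/1 ≈ 5.000
  cycle 1 → 1: weight = 6, length = 1, mean = 6/1 ≈ 6.000
  cycle 2 → 2: weight = 5, length = 1, mean = 5/1 ≈ 5.000
  cycle 0 → 1 → 0: weight = 16, length = 2, mean = 16/2 ≈ 8.000
  cycle 0 → 2 → 0: weight = 10, length = 2, mean = 10/2 ≈ 5.000
  cycle 1 → 0 → 1: weight = 16, length = 2, mean = 16/2 ≈ 8.000
Minimum mean = 2.000, attained e.g. along the cycle 1 → 2 → 1 with weight 4 and length 2. So λ(A) = 4/2 = 2.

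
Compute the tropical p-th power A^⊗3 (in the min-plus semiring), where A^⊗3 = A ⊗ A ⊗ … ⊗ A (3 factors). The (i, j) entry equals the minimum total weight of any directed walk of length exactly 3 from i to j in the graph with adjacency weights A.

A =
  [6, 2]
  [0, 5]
A^⊗3 =
  [7, 4]
  [2, 7]

Each entry (A^⊗3)_ij equals the minimum over all length-3 walks i = v_0 → v_1 → … → v_3 = j of Σ_t A[v_t][v_{t+1}]. For example, for (i, j) = (0, 1) we minimise over 4 possible intermediate vertex sequences; the minimum is 4, attained along the walk 0 → 1 → 0 → 1.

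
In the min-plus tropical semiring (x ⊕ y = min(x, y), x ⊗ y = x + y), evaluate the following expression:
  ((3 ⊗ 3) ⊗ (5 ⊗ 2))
((3 ⊗ 3) ⊗ (5 ⊗ 2)) = 13

Expand innermost to outermost. Recall ⊕ takes the minimum of its arguments and ⊗ takes their sum. Working out the expression ((3 ⊗ 3) ⊗ (5 ⊗ 2)) gives 13.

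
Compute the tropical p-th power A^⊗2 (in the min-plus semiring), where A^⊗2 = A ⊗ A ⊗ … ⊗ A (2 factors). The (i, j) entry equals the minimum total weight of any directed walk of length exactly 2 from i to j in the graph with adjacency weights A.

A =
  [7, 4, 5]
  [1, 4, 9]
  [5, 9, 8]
A^⊗2 =
  [5, 8, 12]
  [5, 5, 6]
  [10, 9, 10]

Each entry (A^⊗2)_ij equals the minimum over all length-2 walks i = v_0 → v_1 → … → v_2 = j of Σ_t A[v_t][v_{t+1}]. For example, for (i, j) = (0, 2) we minimise over 3 possible intermediate vertex sequences; the minimum is 12, attained along the walk 0 → 0 → 2.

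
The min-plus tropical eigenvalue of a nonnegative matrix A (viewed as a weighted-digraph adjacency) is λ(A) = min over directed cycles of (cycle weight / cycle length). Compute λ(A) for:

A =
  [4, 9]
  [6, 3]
λ(A) = 3

Enumerate directed cycles and compute their means (weight / length). Sample:
  cycle 0 → 0: weight = 4, length = 1, mean = 4/1 ≈ 4.000
  cycle 1 → 1: weight = 3, length = 1, mean = 3/1 ≈ 3.000
  cycle 0 → 1 → 0: weight = 15, length = 2, mean = 15/2 ≈ 7.500
  cycle 1 → 0 → 1: weight = 15, length = 2, mean = 15/2 ≈ 7.500
Minimum mean = 3.000, attained e.g. along the cycle 1 → 1 with weight 3 and length 1. So λ(A) = 3/1 = 3.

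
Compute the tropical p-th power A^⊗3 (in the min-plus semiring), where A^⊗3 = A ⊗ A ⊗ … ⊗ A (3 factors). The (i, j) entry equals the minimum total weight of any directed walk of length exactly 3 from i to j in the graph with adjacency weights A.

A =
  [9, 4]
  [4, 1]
A^⊗3 =
  [9, 6]
  [6, 3]

Each entry (A^⊗3)_ij equals the minimum over all length-3 walks i = v_0 → v_1 → … → v_3 = j of Σ_t A[v_t][v_{t+1}]. For example, for (i, j) = (0, 1) we minimise over 4 possible intermediate vertex sequences; the minimum is 6, attained along the walk 0 → 1 → 1 → 1.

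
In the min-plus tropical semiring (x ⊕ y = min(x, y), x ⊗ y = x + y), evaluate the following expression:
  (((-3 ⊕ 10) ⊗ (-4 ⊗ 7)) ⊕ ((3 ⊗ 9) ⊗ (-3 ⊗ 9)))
(((-3 ⊕ 10) ⊗ (-4 ⊗ 7)) ⊕ ((3 ⊗ 9) ⊗ (-3 ⊗ 9))) = 0

Expand innermost to outermost. Recall ⊕ takes the minimum of its arguments and ⊗ takes their sum. Working out the expression (((-3 ⊕ 10) ⊗ (-4 ⊗ 7)) ⊕ ((3 ⊗ 9) ⊗ (-3 ⊗ 9))) gives 0.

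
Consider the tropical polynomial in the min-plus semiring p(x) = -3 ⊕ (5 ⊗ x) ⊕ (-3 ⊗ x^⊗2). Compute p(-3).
p(-3) = -9

A tropical monomial a ⊗ x^⊗i evaluates to a + i · x. Evaluating each term at x = -3:
  Term 0 contributes -3 + 0 · -3 = -3
  Term 1 contributes 5 + 1 · -3 = 2
  Term 2 contributes -3 + 2 · -3 = -9
p(-3) = ⊕ of these = min[-3, 2, -9] = -9.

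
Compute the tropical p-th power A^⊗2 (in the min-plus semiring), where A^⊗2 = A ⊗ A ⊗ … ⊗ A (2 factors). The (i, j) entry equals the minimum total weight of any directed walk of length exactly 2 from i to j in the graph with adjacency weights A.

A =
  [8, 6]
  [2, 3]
A^⊗2 =
  [8, 9]
  [5, 6]

Each entry (A^⊗2)_ij equals the minimum over all length-2 walks i = v_0 → v_1 → … → v_2 = j of Σ_t A[v_t][v_{t+1}]. For example, for (i, j) = (0, 1) we minimise over 2 possible intermediate vertex sequences; the minimum is 9, attained along the walk 0 → 1 → 1.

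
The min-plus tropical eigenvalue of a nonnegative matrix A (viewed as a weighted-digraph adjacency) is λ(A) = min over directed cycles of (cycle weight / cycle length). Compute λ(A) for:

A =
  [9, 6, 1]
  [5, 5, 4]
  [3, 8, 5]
λ(A) = 2

Enumerate directed cycles and compute their means (weight / length). Sample:
  cycle 0 → 0: weight = 9, length = 1, mean = 9/1 ≈ 9.000
  cycle 1 → 1: weight = 5, length = 1, mean = 5/1 ≈ 5.000
  cycle 2 → 2: weight = 5, length = 1, mean = 5/1 ≈ 5.000
  cycle 0 → 1 → 0: weight = 11, length = 2, mean = 11/2 ≈ 5.500
  cycle 0 → 2 → 0: weight = 4, length = 2, mean = 4/2 ≈ 2.000
  cycle 1 → 0 → 1: weight = 11, length = 2, mean = 11/2 ≈ 5.500
Minimum mean = 2.000, attained e.g. along the cycle 0 → 2 → 0 with weight 4 and length 2. So λ(A) = 4/2 = 2.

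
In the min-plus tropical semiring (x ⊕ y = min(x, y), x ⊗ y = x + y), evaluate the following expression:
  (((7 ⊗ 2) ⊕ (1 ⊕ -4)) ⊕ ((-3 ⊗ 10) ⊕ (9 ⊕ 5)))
(((7 ⊗ 2) ⊕ (1 ⊕ -4)) ⊕ ((-3 ⊗ 10) ⊕ (9 ⊕ 5))) = -4

Expand innermost to outermost. Recall ⊕ takes the minimum of its arguments and ⊗ takes their sum. Working out the expression (((7 ⊗ 2) ⊕ (1 ⊕ -4)) ⊕ ((-3 ⊗ 10) ⊕ (9 ⊕ 5))) gives -4.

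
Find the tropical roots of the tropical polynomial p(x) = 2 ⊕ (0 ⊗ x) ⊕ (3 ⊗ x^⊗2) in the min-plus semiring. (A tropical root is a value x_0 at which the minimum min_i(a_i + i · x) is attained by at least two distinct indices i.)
Roots: {-3, 2}

Each tropical root is a break point of the lower envelope of the lines y = a_i + i · x (there are 3 lines, with slopes 0, 1, ..., 2). Only the lines that attain the minimum somewhere contribute to roots; other lines are dominated. Here the surviving (envelope) indices are i = 2, i = 1, i = 0.
Intersections between consecutive envelope lines give the roots: for adjacent envelope indices i < j the intersection is x = (a_i − a_j) / (j − i). Reading off the sorted break points: {-3, 2}.
Verification: at each break x_0, at least two indices attain the minimum of min_i(a_i + i · x_0).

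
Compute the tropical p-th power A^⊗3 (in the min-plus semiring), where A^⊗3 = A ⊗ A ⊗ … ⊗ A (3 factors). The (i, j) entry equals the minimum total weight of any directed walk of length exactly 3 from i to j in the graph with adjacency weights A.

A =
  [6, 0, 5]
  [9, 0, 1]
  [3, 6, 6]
A^⊗3 =
  [4, 0, 1]
  [4, 0, 1]
  [10, 3, 4]

Each entry (A^⊗3)_ij equals the minimum over all length-3 walks i = v_0 → v_1 → … → v_3 = j of Σ_t A[v_t][v_{t+1}]. For example, for (i, j) = (0, 2) we minimise over 9 possible intermediate vertex sequences; the minimum is 1, attained along the walk 0 → 1 → 1 → 2.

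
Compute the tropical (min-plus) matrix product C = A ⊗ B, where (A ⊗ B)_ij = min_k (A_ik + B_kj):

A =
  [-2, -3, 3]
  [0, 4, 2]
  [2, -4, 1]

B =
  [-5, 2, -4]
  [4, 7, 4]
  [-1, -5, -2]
A ⊗ B =
  [-7, -2, -6]
  [-5, -3, -4]
  [-3, -4, -2]

Apply the min-plus product entry-by-entry:
  C[0][0] = min over k of (A[0][0] + B[0][0] = -2 + -5 = -7, A[0][1] + B[1][0] = -3 + 4 = 1, A[0][2] + B[2][0] = 3 + -1 = 2) = -7 (attained at k = 0)
  C[0][1] = min over k of (A[0][0] + B[0][1] = -2 + 2 = 0, A[0][1] + B[1][1] = -3 + 7 = 4, A[0][2] + B[2][1] = 3 + -5 = -2) = -2 (attained at k = 2)
  C[0][2] = min over k of (A[0][0] + B[0][2] = -2 + -4 = -6, A[0][1] + B[1][2] = -3 + 4 = 1, A[0][2] + B[2][2] = 3 + -2 = 1) = -6 (attained at k = 0)
  C[1][0] = min over k of (A[1][0] + B[0][0] = 0 + -5 = -5, A[1][1] + B[1][0] = 4 + 4 = 8, A[1][2] + B[2][0] = 2 + -1 = 1) = -5 (attained at k = 0)
  C[1][1] = min over k of (A[1][0] + B[0][1] = 0 + 2 = 2, A[1][1] + B[1][1] = 4 + 7 = 11, A[1][2] + B[2][1] = 2 + -5 = -3) = -3 (attained at k = 2)
  C[1][2] = min over k of (A[1][0] + B[0][2] = 0 + -4 = -4, A[1][1] + B[1][2] = 4 + 4 = 8, A[1][2] + B[2][2] = 2 + -2 = 0) = -4 (attained at k = 0)
  C[2][0] = min over k of (A[2][0] + B[0][0] = 2 + -5 = -3, A[2][1] + B[1][0] = -4 + 4 = 0, A[2][2] + B[2][0] = 1 + -1 = 0) = -3 (attained at k = 0)
  C[2][1] = min over k of (A[2][0] + B[0][1] = 2 + 2 = 4, A[2][1] + B[1][1] = -4 + 7 = 3, A[2][2] + B[2][1] = 1 + -5 = -4) = -4 (attained at k = 2)
  C[2][2] = min over k of (A[2][0] + B[0][2] = 2 + -4 = -2, A[2][1] + B[1][2] = -4 + 4 = 0, A[2][2] + B[2][2] = 1 + -2 = -1) = -2 (attained at k = 0)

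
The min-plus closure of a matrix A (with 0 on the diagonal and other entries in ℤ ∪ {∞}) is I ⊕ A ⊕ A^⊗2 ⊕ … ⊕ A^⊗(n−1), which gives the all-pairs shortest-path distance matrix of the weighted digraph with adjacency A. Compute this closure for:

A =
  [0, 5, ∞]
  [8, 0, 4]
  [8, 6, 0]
Closure =
  [0, 5, 9]
  [8, 0, 4]
  [8, 6, 0]

This is the Floyd-Warshall all-pairs shortest-path computation. For each intermediate vertex k = 0, 1, …, 2, update dist[i][j] ← min(dist[i][j], dist[i][k] + dist[k][j]). The final matrix gives, for each (i, j), the minimum total weight of any directed path from i to j (possibly empty when i = j).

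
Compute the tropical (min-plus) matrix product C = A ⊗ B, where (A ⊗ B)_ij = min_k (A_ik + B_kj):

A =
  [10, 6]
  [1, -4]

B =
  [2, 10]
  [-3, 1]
A ⊗ B =
  [3, 7]
  [-7, -3]

Apply the min-plus product entry-by-entry:
  C[0][0] = min over k of (A[0][0] + B[0][0] = 10 + 2 = 12, A[0][1] + B[1][0] = 6 + -3 = 3) = 3 (attained at k = 1)
  C[0][1] = min over k of (A[0][0] + B[0][1] = 10 + 10 = 20, A[0][1] + B[1][1] = 6 + 1 = 7) = 7 (attained at k = 1)
  C[1][0] = min over k of (A[1][0] + B[0][0] = 1 + 2 = 3, A[1][1] + B[1][0] = -4 + -3 = -7) = -7 (attained at k = 1)
  C[1][1] = min over k of (A[1][0] + B[0][1] = 1 + 10 = 11, A[1][1] + B[1][1] = -4 + 1 = -3) = -3 (attained at k = 1)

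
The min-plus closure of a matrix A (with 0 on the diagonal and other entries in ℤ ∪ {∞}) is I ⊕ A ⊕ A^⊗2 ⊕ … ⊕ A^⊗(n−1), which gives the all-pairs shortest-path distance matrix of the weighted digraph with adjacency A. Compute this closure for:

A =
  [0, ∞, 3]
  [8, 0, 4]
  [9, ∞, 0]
Closure =
  [0, ∞, 3]
  [8, 0, 4]
  [9, ∞, 0]

This is the Floyd-Warshall all-pairs shortest-path computation. For each intermediate vertex k = 0, 1, …, 2, update dist[i][j] ← min(dist[i][j], dist[i][k] + dist[k][j]). The final matrix gives, for each (i, j), the minimum total weight of any directed path from i to j (possibly empty when i = j).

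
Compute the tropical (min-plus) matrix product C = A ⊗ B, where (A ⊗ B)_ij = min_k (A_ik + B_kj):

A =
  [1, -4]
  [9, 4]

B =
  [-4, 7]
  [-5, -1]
A ⊗ B =
  [-9, -5]
  [-1, 3]

Apply the min-plus product entry-by-entry:
  C[0][0] = min over k of (A[0][0] + B[0][0] = 1 + -4 = -3, A[0][1] + B[1][0] = -4 + -5 = -9) = -9 (attained at k = 1)
  C[0][1] = min over k of (A[0][0] + B[0][1] = 1 + 7 = 8, A[0][1] + B[1][1] = -4 + -1 = -5) = -5 (attained at k = 1)
  C[1][0] = min over k of (A[1][0] + B[0][0] = 9 + -4 = 5, A[1][1] + B[1][0] = 4 + -5 = -1) = -1 (attained at k = 1)
  C[1][1] = min over k of (A[1][0] + B[0][1] = 9 + 7 = 16, A[1][1] + B[1][1] = 4 + -1 = 3) = 3 (attained at k = 1)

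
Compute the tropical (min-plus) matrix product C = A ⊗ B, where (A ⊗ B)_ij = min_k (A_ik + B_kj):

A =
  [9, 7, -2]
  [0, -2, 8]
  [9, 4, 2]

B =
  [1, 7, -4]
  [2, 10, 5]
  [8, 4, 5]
A ⊗ B =
  [6, 2, 3]
  [0, 7, -4]
  [6, 6, 5]

Apply the min-plus product entry-by-entry:
  C[0][0] = min over k of (A[0][0] + B[0][0] = 9 + 1 = 10, A[0][1] + B[1][0] = 7 + 2 = 9, A[0][2] + B[2][0] = -2 + 8 = 6) = 6 (attained at k = 2)
  C[0][1] = min over k of (A[0][0] + B[0][1] = 9 + 7 = 16, A[0][1] + B[1][1] = 7 + 10 = 17, A[0][2] + B[2][1] = -2 + 4 = 2) = 2 (attained at k = 2)
  C[0][2] = min over k of (A[0][0] + B[0][2] = 9 + -4 = 5, A[0][1] + B[1][2] = 7 + 5 = 12, A[0][2] + B[2][2] = -2 + 5 = 3) = 3 (attained at k = 2)
  C[1][0] = min over k of (A[1][0] + B[0][0] = 0 + 1 = 1, A[1][1] + B[1][0] = -2 + 2 = 0, A[1][2] + B[2][0] = 8 + 8 = 16) = 0 (attained at k = 1)
  C[1][1] = min over k of (A[1][0] + B[0][1] = 0 + 7 = 7, A[1][1] + B[1][1] = -2 + 10 = 8, A[1][2] + B[2][1] = 8 + 4 = 12) = 7 (attained at k = 0)
  C[1][2] = min over k of (A[1][0] + B[0][2] = 0 + -4 = -4, A[1][1] + B[1][2] = -2 + 5 = 3, A[1][2] + B[2][2] = 8 + 5 = 13) = -4 (attained at k = 0)
  C[2][0] = min over k of (A[2][0] + B[0][0] = 9 + 1 = 10, A[2][1] + B[1][0] = 4 + 2 = 6, A[2][2] + B[2][0] = 2 + 8 = 10) = 6 (attained at k = 1)
  C[2][1] = min over k of (A[2][0] + B[0][1] = 9 + 7 = 16, A[2][1] + B[1][1] = 4 + 10 = 14, A[2][2] + B[2][1] = 2 + 4 = 6) = 6 (attained at k = 2)
  C[2][2] = min over k of (A[2][0] + B[0][2] = 9 + -4 = 5, A[2][1] + B[1][2] = 4 + 5 = 9, A[2][2] + B[2][2] = 2 + 5 = 7) = 5 (attained at k = 0)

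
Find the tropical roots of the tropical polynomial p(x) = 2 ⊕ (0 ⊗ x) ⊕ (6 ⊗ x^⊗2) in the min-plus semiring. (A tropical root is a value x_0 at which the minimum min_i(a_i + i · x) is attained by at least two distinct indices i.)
Roots: {-6, 2}

Each tropical root is a break point of the lower envelope of the lines y = a_i + i · x (there are 3 lines, with slopes 0, 1, ..., 2). Only the lines that attain the minimum somewhere contribute to roots; other lines are dominated. Here the surviving (envelope) indices are i = 2, i = 1, i = 0.
Intersections between consecutive envelope lines give the roots: for adjacent envelope indices i < j the intersection is x = (a_i − a_j) / (j − i). Reading off the sorted break points: {-6, 2}.
Verification: at each break x_0, at least two indices attain the minimum of min_i(a_i + i · x_0).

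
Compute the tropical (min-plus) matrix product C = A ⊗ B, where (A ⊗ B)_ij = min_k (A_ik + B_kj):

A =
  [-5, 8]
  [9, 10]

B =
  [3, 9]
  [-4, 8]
A ⊗ B =
  [-2, 4]
  [6, 18]

Apply the min-plus product entry-by-entry:
  C[0][0] = min over k of (A[0][0] + B[0][0] = -5 + 3 = -2, A[0][1] + B[1][0] = 8 + -4 = 4) = -2 (attained at k = 0)
  C[0][1] = min over k of (A[0][0] + B[0][1] = -5 + 9 = 4, A[0][1] + B[1][1] = 8 + 8 = 16) = 4 (attained at k = 0)
  C[1][0] = min over k of (A[1][0] + B[0][0] = 9 + 3 = 12, A[1][1] + B[1][0] = 10 + -4 = 6) = 6 (attained at k = 1)
  C[1][1] = min over k of (A[1][0] + B[0][1] = 9 + 9 = 18, A[1][1] + B[1][1] = 10 + 8 = 18) = 18 (attained at k = 0)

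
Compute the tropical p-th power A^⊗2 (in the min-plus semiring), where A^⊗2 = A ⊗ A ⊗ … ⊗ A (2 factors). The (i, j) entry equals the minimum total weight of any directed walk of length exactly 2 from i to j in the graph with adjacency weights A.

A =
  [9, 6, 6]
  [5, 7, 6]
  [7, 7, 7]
A^⊗2 =
  [11, 13, 12]
  [12, 11, 11]
  [12, 13, 13]

Each entry (A^⊗2)_ij equals the minimum over all length-2 walks i = v_0 → v_1 → … → v_2 = j of Σ_t A[v_t][v_{t+1}]. For example, for (i, j) = (0, 2) we minimise over 3 possible intermediate vertex sequences; the minimum is 12, attained along the walk 0 → 1 → 2.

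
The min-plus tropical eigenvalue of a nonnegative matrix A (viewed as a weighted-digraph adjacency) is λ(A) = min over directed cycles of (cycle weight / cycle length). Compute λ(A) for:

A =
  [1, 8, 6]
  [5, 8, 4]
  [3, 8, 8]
λ(A) = 1

Enumerate directed cycles and compute their means (weight / length). Sample:
  cycle 0 → 0: weight = 1, length = 1, mean = 1/1 ≈ 1.000
  cycle 1 → 1: weight = 8, length = 1, mean = 8/1 ≈ 8.000
  cycle 2 → 2: weight = 8, length = 1, mean = 8/1 ≈ 8.000
  cycle 0 → 1 → 0: weight = 13, length = 2, mean = 13/2 ≈ 6.500
  cycle 0 → 2 → 0: weight = 9, length = 2, mean = 9/2 ≈ 4.500
  cycle 1 → 0 → 1: weight = 13, length = 2, mean = 13/2 ≈ 6.500
Minimum mean = 1.000, attained e.g. along the cycle 0 → 0 with weight 1 and length 1. So λ(A) = 1/1 = 1.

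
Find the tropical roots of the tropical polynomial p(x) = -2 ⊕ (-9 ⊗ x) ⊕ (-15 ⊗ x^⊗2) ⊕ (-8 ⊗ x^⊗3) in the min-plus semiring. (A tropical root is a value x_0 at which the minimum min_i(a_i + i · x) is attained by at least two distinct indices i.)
Roots: {-7, 6, 7}

Each tropical root is a break point of the lower envelope of the lines y = a_i + i · x (there are 4 lines, with slopes 0, 1, ..., 3). Only the lines that attain the minimum somewhere contribute to roots; other lines are dominated. Here the surviving (envelope) indices are i = 3, i = 2, i = 1, i = 0.
Intersections between consecutive envelope lines give the roots: for adjacent envelope indices i < j the intersection is x = (a_i − a_j) / (j − i). Reading off the sorted break points: {-7, 6, 7}.
Verification: at each break x_0, at least two indices attain the minimum of min_i(a_i + i · x_0).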